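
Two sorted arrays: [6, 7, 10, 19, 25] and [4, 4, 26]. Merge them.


Compare heads, take smaller each step.
Merged: [4, 4, 6, 7, 10, 19, 25, 26]


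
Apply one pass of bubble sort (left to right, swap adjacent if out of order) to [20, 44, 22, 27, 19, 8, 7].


After one pass: [20, 22, 27, 19, 8, 7, 44]


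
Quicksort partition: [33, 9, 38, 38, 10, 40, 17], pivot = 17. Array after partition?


Elements <= 17 go left of pivot.
Result: [9, 10, 17, 38, 33, 40, 38], pivot at index 2


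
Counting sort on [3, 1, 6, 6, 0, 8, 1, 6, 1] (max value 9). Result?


Count array: [1, 3, 0, 1, 0, 0, 3, 0, 1, 0]
Reconstruct: [0, 1, 1, 1, 3, 6, 6, 6, 8]


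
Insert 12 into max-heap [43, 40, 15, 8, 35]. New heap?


Append 12: [43, 40, 15, 8, 35, 12]
Bubble up: no swaps needed
Result: [43, 40, 15, 8, 35, 12]


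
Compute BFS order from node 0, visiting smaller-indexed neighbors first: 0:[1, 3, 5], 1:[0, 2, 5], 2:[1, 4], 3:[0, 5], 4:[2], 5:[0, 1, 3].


BFS queue: start with [0]
Visit order: [0, 1, 3, 5, 2, 4]


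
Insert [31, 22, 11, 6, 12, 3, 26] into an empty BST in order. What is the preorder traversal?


Root = 31; build tree by BST insertion.
Preorder traversal: [31, 22, 11, 6, 3, 12, 26]


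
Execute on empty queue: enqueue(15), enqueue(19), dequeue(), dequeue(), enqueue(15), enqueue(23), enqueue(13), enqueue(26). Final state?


enqueue(15) -> [15]
enqueue(19) -> [15, 19]
dequeue() returns 15 -> [19]
dequeue() returns 19 -> []
enqueue(15) -> [15]
enqueue(23) -> [15, 23]
enqueue(13) -> [15, 23, 13]
enqueue(26) -> [15, 23, 13, 26]
Final queue (front to back): [15, 23, 13, 26]


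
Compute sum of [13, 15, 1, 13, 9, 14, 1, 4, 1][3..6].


Prefix sums: [0, 13, 28, 29, 42, 51, 65, 66, 70, 71]
Sum[3..6] = prefix[7] - prefix[3] = 66 - 29 = 37


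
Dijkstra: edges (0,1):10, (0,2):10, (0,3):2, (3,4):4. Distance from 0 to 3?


Dijkstra from 0:
Distances: {0: 0, 1: 10, 2: 10, 3: 2, 4: 6}
Shortest distance to 3 = 2, path = [0, 3]


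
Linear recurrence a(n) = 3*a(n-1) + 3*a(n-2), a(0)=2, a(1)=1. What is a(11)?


Build bottom-up:
...a(9)=91206, a(10)=345789, a(11)=3*345789+3*91206=1310985


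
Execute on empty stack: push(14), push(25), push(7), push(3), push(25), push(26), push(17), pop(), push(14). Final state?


push(14) -> [14]
push(25) -> [14, 25]
push(7) -> [14, 25, 7]
push(3) -> [14, 25, 7, 3]
push(25) -> [14, 25, 7, 3, 25]
push(26) -> [14, 25, 7, 3, 25, 26]
push(17) -> [14, 25, 7, 3, 25, 26, 17]
pop() returns 17 -> [14, 25, 7, 3, 25, 26]
push(14) -> [14, 25, 7, 3, 25, 26, 14]
Final stack (bottom to top): [14, 25, 7, 3, 25, 26, 14]


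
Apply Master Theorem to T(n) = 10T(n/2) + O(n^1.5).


a=10, b=2, c=1.5. log_2(10)=3.322 > c=1.5. Case 1: O(n^log_b(a)) = O(n^3.322)
Complexity: O(n^3.322)


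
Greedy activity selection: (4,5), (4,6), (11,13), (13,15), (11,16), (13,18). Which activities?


Greedy: pick earliest-ending, then skip overlaps.
Selected (3 activities): [(4, 5), (11, 13), (13, 15)]


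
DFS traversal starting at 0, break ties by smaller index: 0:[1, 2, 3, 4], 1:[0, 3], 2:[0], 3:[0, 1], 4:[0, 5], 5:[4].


DFS stack-based: start with [0]
Visit order: [0, 1, 3, 2, 4, 5]


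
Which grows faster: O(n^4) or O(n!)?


quartic grows slower than factorial
O(n^4) is asymptotically smaller; O(n!) grows faster


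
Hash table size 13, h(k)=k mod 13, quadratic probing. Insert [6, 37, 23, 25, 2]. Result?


Insertions: 6->slot 6; 37->slot 11; 23->slot 10; 25->slot 12; 2->slot 2
Table: [None, None, 2, None, None, None, 6, None, None, None, 23, 37, 25]


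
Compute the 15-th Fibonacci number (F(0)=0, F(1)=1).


F(n)=F(n-1)+F(n-2)
...F(13)=233, F(14)=377, F(15)=610


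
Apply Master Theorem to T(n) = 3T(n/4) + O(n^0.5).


a=3, b=4, c=0.5. log_4(3)=0.792 > c=0.5. Case 1: O(n^log_b(a)) = O(n^0.792)
Complexity: O(n^0.792)


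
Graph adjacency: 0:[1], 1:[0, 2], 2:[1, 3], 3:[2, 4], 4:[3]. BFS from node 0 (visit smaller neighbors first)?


BFS queue: start with [0]
Visit order: [0, 1, 2, 3, 4]


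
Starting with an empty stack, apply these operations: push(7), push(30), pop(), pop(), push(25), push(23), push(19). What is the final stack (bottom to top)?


push(7) -> [7]
push(30) -> [7, 30]
pop() returns 30 -> [7]
pop() returns 7 -> []
push(25) -> [25]
push(23) -> [25, 23]
push(19) -> [25, 23, 19]
Final stack (bottom to top): [25, 23, 19]


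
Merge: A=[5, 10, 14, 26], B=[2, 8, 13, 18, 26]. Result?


Compare heads, take smaller each step.
Merged: [2, 5, 8, 10, 13, 14, 18, 26, 26]


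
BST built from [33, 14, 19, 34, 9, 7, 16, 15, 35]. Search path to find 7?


BST root = 33
Search for 7: compare at each node
Path: [33, 14, 9, 7]


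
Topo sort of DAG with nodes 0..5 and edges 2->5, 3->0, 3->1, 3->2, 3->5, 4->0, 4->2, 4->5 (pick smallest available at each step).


Kahn's algorithm, process smallest node first
Order: [3, 1, 4, 0, 2, 5]


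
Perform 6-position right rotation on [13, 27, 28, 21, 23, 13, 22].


Right rotate by 6: [27, 28, 21, 23, 13, 22, 13]


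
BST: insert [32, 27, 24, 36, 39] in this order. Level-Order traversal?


Root = 32; build tree by BST insertion.
Level-Order traversal: [32, 27, 36, 24, 39]


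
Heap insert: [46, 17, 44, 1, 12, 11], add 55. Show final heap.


Append 55: [46, 17, 44, 1, 12, 11, 55]
Bubble up: swap idx 6(55) with idx 2(44); swap idx 2(55) with idx 0(46)
Result: [55, 17, 46, 1, 12, 11, 44]


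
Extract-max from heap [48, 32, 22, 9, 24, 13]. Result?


Max = 48
Replace root with last, heapify down
Resulting heap: [32, 24, 22, 9, 13]


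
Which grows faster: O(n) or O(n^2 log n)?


linear grows slower than n^2 log n
O(n) is asymptotically smaller; O(n^2 log n) grows faster


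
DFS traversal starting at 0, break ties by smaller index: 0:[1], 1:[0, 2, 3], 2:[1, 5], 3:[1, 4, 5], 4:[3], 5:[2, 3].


DFS stack-based: start with [0]
Visit order: [0, 1, 2, 5, 3, 4]


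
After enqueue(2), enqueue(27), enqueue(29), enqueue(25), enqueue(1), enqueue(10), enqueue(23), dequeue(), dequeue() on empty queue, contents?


enqueue(2) -> [2]
enqueue(27) -> [2, 27]
enqueue(29) -> [2, 27, 29]
enqueue(25) -> [2, 27, 29, 25]
enqueue(1) -> [2, 27, 29, 25, 1]
enqueue(10) -> [2, 27, 29, 25, 1, 10]
enqueue(23) -> [2, 27, 29, 25, 1, 10, 23]
dequeue() returns 2 -> [27, 29, 25, 1, 10, 23]
dequeue() returns 27 -> [29, 25, 1, 10, 23]
Final queue (front to back): [29, 25, 1, 10, 23]


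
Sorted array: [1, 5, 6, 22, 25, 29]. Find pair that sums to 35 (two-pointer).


Two pointers: lo=0, hi=5
Found pair: (6, 29) summing to 35


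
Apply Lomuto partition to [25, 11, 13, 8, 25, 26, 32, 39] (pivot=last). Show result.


Elements <= 39 go left of pivot.
Result: [25, 11, 13, 8, 25, 26, 32, 39], pivot at index 7


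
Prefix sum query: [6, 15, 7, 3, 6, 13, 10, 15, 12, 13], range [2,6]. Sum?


Prefix sums: [0, 6, 21, 28, 31, 37, 50, 60, 75, 87, 100]
Sum[2..6] = prefix[7] - prefix[2] = 60 - 21 = 39


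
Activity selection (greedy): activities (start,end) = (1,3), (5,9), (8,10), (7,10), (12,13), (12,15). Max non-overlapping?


Greedy: pick earliest-ending, then skip overlaps.
Selected (3 activities): [(1, 3), (5, 9), (12, 13)]


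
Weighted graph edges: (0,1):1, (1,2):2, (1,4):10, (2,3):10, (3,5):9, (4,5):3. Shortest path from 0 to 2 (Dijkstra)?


Dijkstra from 0:
Distances: {0: 0, 1: 1, 2: 3, 3: 13, 4: 11, 5: 14}
Shortest distance to 2 = 3, path = [0, 1, 2]


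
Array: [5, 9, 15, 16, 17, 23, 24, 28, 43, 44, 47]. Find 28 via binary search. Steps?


Search for 28:
[0,10] mid=5 arr[5]=23
[6,10] mid=8 arr[8]=43
[6,7] mid=6 arr[6]=24
[7,7] mid=7 arr[7]=28
Total: 4 comparisons


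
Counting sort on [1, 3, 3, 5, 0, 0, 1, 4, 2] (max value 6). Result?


Count array: [2, 2, 1, 2, 1, 1, 0]
Reconstruct: [0, 0, 1, 1, 2, 3, 3, 4, 5]


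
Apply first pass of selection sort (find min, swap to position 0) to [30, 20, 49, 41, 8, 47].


After one pass: [8, 20, 49, 41, 30, 47]


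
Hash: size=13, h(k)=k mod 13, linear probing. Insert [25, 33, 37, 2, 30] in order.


Insertions: 25->slot 12; 33->slot 7; 37->slot 11; 2->slot 2; 30->slot 4
Table: [None, None, 2, None, 30, None, None, 33, None, None, None, 37, 25]


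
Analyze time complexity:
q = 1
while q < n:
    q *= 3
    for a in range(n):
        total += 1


Per nesting level: O(log n) * O(n) = O(n log n)
Complexity: O(n log n)


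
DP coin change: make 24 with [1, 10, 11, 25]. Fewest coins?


dp[0]=0; dp[i]=1+min(dp[i-c] for c in coins)
...dp[19]=9, dp[20]=2, dp[21]=2, dp[22]=2, dp[23]=3, dp[24]=4
Minimum coins for 24 = 4


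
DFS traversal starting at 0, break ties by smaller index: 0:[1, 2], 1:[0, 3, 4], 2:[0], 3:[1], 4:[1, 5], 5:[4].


DFS stack-based: start with [0]
Visit order: [0, 1, 3, 4, 5, 2]


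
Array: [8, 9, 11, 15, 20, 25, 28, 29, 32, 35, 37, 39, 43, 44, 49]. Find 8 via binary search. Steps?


Search for 8:
[0,14] mid=7 arr[7]=29
[0,6] mid=3 arr[3]=15
[0,2] mid=1 arr[1]=9
[0,0] mid=0 arr[0]=8
Total: 4 comparisons


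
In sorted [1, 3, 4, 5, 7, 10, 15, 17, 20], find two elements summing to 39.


Two pointers: lo=0, hi=8
No pair sums to 39


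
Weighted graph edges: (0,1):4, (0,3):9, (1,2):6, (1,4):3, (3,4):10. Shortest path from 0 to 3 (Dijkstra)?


Dijkstra from 0:
Distances: {0: 0, 1: 4, 2: 10, 3: 9, 4: 7}
Shortest distance to 3 = 9, path = [0, 3]


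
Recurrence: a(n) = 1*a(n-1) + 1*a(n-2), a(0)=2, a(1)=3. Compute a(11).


Build bottom-up:
...a(9)=144, a(10)=233, a(11)=1*233+1*144=377


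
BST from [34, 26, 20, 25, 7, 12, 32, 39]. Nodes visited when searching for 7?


BST root = 34
Search for 7: compare at each node
Path: [34, 26, 20, 7]


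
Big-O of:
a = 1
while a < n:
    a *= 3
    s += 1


Per nesting level: O(log n) = O(log n)
Complexity: O(log n)


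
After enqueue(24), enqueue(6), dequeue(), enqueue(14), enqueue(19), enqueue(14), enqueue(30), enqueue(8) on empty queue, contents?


enqueue(24) -> [24]
enqueue(6) -> [24, 6]
dequeue() returns 24 -> [6]
enqueue(14) -> [6, 14]
enqueue(19) -> [6, 14, 19]
enqueue(14) -> [6, 14, 19, 14]
enqueue(30) -> [6, 14, 19, 14, 30]
enqueue(8) -> [6, 14, 19, 14, 30, 8]
Final queue (front to back): [6, 14, 19, 14, 30, 8]


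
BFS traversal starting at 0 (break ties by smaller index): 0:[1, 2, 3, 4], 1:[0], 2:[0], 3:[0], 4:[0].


BFS queue: start with [0]
Visit order: [0, 1, 2, 3, 4]


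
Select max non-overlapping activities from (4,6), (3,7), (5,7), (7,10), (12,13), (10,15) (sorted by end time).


Greedy: pick earliest-ending, then skip overlaps.
Selected (3 activities): [(4, 6), (7, 10), (12, 13)]


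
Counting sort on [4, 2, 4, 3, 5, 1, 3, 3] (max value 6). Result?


Count array: [0, 1, 1, 3, 2, 1, 0]
Reconstruct: [1, 2, 3, 3, 3, 4, 4, 5]


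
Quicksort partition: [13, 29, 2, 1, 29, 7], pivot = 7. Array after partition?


Elements <= 7 go left of pivot.
Result: [2, 1, 7, 29, 29, 13], pivot at index 2


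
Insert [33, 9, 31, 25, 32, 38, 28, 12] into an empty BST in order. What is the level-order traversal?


Root = 33; build tree by BST insertion.
Level-Order traversal: [33, 9, 38, 31, 25, 32, 12, 28]


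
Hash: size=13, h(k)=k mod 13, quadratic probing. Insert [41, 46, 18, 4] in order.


Insertions: 41->slot 2; 46->slot 7; 18->slot 5; 4->slot 4
Table: [None, None, 41, None, 4, 18, None, 46, None, None, None, None, None]


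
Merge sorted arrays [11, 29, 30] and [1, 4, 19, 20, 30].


Compare heads, take smaller each step.
Merged: [1, 4, 11, 19, 20, 29, 30, 30]


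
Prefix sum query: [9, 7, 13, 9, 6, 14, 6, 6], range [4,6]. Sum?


Prefix sums: [0, 9, 16, 29, 38, 44, 58, 64, 70]
Sum[4..6] = prefix[7] - prefix[4] = 64 - 38 = 26


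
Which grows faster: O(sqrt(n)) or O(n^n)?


sublinear grows slower than n^n
O(sqrt(n)) is asymptotically smaller; O(n^n) grows faster


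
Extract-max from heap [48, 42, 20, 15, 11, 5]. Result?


Max = 48
Replace root with last, heapify down
Resulting heap: [42, 15, 20, 5, 11]


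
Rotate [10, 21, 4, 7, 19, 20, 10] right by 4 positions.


Right rotate by 4: [7, 19, 20, 10, 10, 21, 4]


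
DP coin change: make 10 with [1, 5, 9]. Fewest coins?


dp[0]=0; dp[i]=1+min(dp[i-c] for c in coins)
...dp[5]=1, dp[6]=2, dp[7]=3, dp[8]=4, dp[9]=1, dp[10]=2
Minimum coins for 10 = 2


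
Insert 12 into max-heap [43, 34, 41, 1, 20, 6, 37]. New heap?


Append 12: [43, 34, 41, 1, 20, 6, 37, 12]
Bubble up: swap idx 7(12) with idx 3(1)
Result: [43, 34, 41, 12, 20, 6, 37, 1]


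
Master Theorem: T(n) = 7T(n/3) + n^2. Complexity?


a=7, b=3, c=2. log_3(7)=1.771 < c=2. Case 3: O(n^c) = O(n^2)
Complexity: O(n^2)


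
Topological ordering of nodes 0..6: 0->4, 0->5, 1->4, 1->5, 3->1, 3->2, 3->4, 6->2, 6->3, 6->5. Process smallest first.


Kahn's algorithm, process smallest node first
Order: [0, 6, 3, 1, 2, 4, 5]


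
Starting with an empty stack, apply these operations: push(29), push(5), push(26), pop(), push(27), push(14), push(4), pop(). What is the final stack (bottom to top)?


push(29) -> [29]
push(5) -> [29, 5]
push(26) -> [29, 5, 26]
pop() returns 26 -> [29, 5]
push(27) -> [29, 5, 27]
push(14) -> [29, 5, 27, 14]
push(4) -> [29, 5, 27, 14, 4]
pop() returns 4 -> [29, 5, 27, 14]
Final stack (bottom to top): [29, 5, 27, 14]


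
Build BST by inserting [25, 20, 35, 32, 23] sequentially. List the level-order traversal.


Root = 25; build tree by BST insertion.
Level-Order traversal: [25, 20, 35, 23, 32]


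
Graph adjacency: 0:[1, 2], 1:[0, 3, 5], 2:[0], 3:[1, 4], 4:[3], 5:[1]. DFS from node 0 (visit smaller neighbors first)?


DFS stack-based: start with [0]
Visit order: [0, 1, 3, 4, 5, 2]


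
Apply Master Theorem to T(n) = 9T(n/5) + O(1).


a=9, b=5, c=0. log_5(9)=1.365 > c=0. Case 1: O(n^log_b(a)) = O(n^1.365)
Complexity: O(n^1.365)


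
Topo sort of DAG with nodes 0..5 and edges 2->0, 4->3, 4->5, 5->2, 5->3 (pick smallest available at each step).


Kahn's algorithm, process smallest node first
Order: [1, 4, 5, 2, 0, 3]


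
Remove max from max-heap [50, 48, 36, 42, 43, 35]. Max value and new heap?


Max = 50
Replace root with last, heapify down
Resulting heap: [48, 43, 36, 42, 35]


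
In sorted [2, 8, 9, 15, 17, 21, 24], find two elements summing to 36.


Two pointers: lo=0, hi=6
Found pair: (15, 21) summing to 36


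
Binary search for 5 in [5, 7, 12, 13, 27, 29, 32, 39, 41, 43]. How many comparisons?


Search for 5:
[0,9] mid=4 arr[4]=27
[0,3] mid=1 arr[1]=7
[0,0] mid=0 arr[0]=5
Total: 3 comparisons


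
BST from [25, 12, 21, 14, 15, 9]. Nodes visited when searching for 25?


BST root = 25
Search for 25: compare at each node
Path: [25]


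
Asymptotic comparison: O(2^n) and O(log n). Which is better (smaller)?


logarithmic grows slower than exponential
O(log n) is asymptotically smaller; O(2^n) grows faster


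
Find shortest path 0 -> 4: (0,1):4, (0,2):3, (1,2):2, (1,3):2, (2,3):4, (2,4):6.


Dijkstra from 0:
Distances: {0: 0, 1: 4, 2: 3, 3: 6, 4: 9}
Shortest distance to 4 = 9, path = [0, 2, 4]


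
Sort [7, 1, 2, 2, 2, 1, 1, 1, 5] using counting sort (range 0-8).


Count array: [0, 4, 3, 0, 0, 1, 0, 1, 0]
Reconstruct: [1, 1, 1, 1, 2, 2, 2, 5, 7]


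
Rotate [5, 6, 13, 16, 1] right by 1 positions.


Right rotate by 1: [1, 5, 6, 13, 16]


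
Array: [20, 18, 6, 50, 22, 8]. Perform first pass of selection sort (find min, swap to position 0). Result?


After one pass: [6, 18, 20, 50, 22, 8]


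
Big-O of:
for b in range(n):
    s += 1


Per nesting level: O(n) = O(n)
Complexity: O(n)


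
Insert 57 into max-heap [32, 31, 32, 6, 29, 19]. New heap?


Append 57: [32, 31, 32, 6, 29, 19, 57]
Bubble up: swap idx 6(57) with idx 2(32); swap idx 2(57) with idx 0(32)
Result: [57, 31, 32, 6, 29, 19, 32]


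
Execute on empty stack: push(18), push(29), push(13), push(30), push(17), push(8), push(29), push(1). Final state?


push(18) -> [18]
push(29) -> [18, 29]
push(13) -> [18, 29, 13]
push(30) -> [18, 29, 13, 30]
push(17) -> [18, 29, 13, 30, 17]
push(8) -> [18, 29, 13, 30, 17, 8]
push(29) -> [18, 29, 13, 30, 17, 8, 29]
push(1) -> [18, 29, 13, 30, 17, 8, 29, 1]
Final stack (bottom to top): [18, 29, 13, 30, 17, 8, 29, 1]


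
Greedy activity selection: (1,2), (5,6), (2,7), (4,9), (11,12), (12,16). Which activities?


Greedy: pick earliest-ending, then skip overlaps.
Selected (4 activities): [(1, 2), (5, 6), (11, 12), (12, 16)]


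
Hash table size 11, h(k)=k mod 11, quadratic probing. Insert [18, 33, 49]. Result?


Insertions: 18->slot 7; 33->slot 0; 49->slot 5
Table: [33, None, None, None, None, 49, None, 18, None, None, None]


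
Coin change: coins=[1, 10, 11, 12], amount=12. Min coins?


dp[0]=0; dp[i]=1+min(dp[i-c] for c in coins)
...dp[7]=7, dp[8]=8, dp[9]=9, dp[10]=1, dp[11]=1, dp[12]=1
Minimum coins for 12 = 1


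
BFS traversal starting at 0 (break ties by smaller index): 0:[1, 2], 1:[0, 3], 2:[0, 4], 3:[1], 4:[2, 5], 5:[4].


BFS queue: start with [0]
Visit order: [0, 1, 2, 3, 4, 5]


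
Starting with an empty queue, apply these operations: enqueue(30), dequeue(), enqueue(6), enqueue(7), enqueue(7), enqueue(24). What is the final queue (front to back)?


enqueue(30) -> [30]
dequeue() returns 30 -> []
enqueue(6) -> [6]
enqueue(7) -> [6, 7]
enqueue(7) -> [6, 7, 7]
enqueue(24) -> [6, 7, 7, 24]
Final queue (front to back): [6, 7, 7, 24]


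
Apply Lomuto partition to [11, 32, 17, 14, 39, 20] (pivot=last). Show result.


Elements <= 20 go left of pivot.
Result: [11, 17, 14, 20, 39, 32], pivot at index 3


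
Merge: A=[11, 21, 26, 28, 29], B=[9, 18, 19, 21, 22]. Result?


Compare heads, take smaller each step.
Merged: [9, 11, 18, 19, 21, 21, 22, 26, 28, 29]


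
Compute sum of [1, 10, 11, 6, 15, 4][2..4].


Prefix sums: [0, 1, 11, 22, 28, 43, 47]
Sum[2..4] = prefix[5] - prefix[2] = 43 - 11 = 32


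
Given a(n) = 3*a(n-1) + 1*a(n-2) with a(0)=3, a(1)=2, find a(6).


Build bottom-up:
...a(4)=96, a(5)=317, a(6)=3*317+1*96=1047


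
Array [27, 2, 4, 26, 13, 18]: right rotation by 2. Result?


Right rotate by 2: [13, 18, 27, 2, 4, 26]


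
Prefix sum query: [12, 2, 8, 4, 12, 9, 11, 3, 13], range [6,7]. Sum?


Prefix sums: [0, 12, 14, 22, 26, 38, 47, 58, 61, 74]
Sum[6..7] = prefix[8] - prefix[6] = 61 - 47 = 14


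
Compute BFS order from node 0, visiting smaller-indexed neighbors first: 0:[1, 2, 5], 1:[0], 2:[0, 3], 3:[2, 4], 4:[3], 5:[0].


BFS queue: start with [0]
Visit order: [0, 1, 2, 5, 3, 4]


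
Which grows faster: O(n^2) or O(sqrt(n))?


sublinear grows slower than quadratic
O(sqrt(n)) is asymptotically smaller; O(n^2) grows faster


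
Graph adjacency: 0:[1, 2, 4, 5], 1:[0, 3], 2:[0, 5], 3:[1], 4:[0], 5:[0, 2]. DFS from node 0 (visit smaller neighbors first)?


DFS stack-based: start with [0]
Visit order: [0, 1, 3, 2, 5, 4]


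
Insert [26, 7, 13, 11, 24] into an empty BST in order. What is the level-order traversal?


Root = 26; build tree by BST insertion.
Level-Order traversal: [26, 7, 13, 11, 24]


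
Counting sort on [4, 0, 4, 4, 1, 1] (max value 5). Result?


Count array: [1, 2, 0, 0, 3, 0]
Reconstruct: [0, 1, 1, 4, 4, 4]


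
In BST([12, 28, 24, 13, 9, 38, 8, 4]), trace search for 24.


BST root = 12
Search for 24: compare at each node
Path: [12, 28, 24]


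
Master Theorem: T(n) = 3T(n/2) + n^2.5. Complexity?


a=3, b=2, c=2.5. log_2(3)=1.585 < c=2.5. Case 3: O(n^c) = O(n^2.500)
Complexity: O(n^2.500)


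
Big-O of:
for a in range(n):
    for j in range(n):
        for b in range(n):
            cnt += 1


Per nesting level: O(n) * O(n) * O(n) = O(n^3)
Complexity: O(n^3)


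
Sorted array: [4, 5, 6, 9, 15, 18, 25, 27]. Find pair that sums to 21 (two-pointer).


Two pointers: lo=0, hi=7
Found pair: (6, 15) summing to 21


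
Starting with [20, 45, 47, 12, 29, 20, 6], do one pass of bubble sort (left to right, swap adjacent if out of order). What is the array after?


After one pass: [20, 45, 12, 29, 20, 6, 47]


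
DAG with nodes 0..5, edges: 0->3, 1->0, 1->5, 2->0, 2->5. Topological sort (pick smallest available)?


Kahn's algorithm, process smallest node first
Order: [1, 2, 0, 3, 4, 5]


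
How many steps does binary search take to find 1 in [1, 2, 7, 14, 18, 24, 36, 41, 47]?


Search for 1:
[0,8] mid=4 arr[4]=18
[0,3] mid=1 arr[1]=2
[0,0] mid=0 arr[0]=1
Total: 3 comparisons


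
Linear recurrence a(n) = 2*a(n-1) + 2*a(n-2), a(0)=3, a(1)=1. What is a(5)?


Build bottom-up:
...a(3)=18, a(4)=52, a(5)=2*52+2*18=140


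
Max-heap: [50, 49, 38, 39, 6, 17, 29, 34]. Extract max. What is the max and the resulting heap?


Max = 50
Replace root with last, heapify down
Resulting heap: [49, 39, 38, 34, 6, 17, 29]


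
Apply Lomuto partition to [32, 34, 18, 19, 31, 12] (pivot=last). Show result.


Elements <= 12 go left of pivot.
Result: [12, 34, 18, 19, 31, 32], pivot at index 0


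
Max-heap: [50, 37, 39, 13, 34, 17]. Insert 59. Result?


Append 59: [50, 37, 39, 13, 34, 17, 59]
Bubble up: swap idx 6(59) with idx 2(39); swap idx 2(59) with idx 0(50)
Result: [59, 37, 50, 13, 34, 17, 39]


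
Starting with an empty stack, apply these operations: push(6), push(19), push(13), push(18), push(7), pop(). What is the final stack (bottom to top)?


push(6) -> [6]
push(19) -> [6, 19]
push(13) -> [6, 19, 13]
push(18) -> [6, 19, 13, 18]
push(7) -> [6, 19, 13, 18, 7]
pop() returns 7 -> [6, 19, 13, 18]
Final stack (bottom to top): [6, 19, 13, 18]


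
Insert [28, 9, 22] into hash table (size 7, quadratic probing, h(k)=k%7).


Insertions: 28->slot 0; 9->slot 2; 22->slot 1
Table: [28, 22, 9, None, None, None, None]


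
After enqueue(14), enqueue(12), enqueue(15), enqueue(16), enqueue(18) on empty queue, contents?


enqueue(14) -> [14]
enqueue(12) -> [14, 12]
enqueue(15) -> [14, 12, 15]
enqueue(16) -> [14, 12, 15, 16]
enqueue(18) -> [14, 12, 15, 16, 18]
Final queue (front to back): [14, 12, 15, 16, 18]


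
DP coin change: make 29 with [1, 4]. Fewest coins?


dp[0]=0; dp[i]=1+min(dp[i-c] for c in coins)
...dp[24]=6, dp[25]=7, dp[26]=8, dp[27]=9, dp[28]=7, dp[29]=8
Minimum coins for 29 = 8


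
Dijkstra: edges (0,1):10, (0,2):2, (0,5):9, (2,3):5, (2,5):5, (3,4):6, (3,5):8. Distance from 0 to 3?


Dijkstra from 0:
Distances: {0: 0, 1: 10, 2: 2, 3: 7, 4: 13, 5: 7}
Shortest distance to 3 = 7, path = [0, 2, 3]


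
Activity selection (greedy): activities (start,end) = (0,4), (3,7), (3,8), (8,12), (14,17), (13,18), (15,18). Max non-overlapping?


Greedy: pick earliest-ending, then skip overlaps.
Selected (3 activities): [(0, 4), (8, 12), (14, 17)]


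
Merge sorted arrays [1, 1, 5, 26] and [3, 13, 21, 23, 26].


Compare heads, take smaller each step.
Merged: [1, 1, 3, 5, 13, 21, 23, 26, 26]


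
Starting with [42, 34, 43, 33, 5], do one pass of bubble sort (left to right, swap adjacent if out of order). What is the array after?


After one pass: [34, 42, 33, 5, 43]


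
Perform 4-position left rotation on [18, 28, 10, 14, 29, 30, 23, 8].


Left rotate by 4: [29, 30, 23, 8, 18, 28, 10, 14]


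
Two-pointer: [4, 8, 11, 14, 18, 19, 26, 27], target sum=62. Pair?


Two pointers: lo=0, hi=7
No pair sums to 62


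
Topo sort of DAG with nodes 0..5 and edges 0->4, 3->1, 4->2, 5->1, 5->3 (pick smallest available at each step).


Kahn's algorithm, process smallest node first
Order: [0, 4, 2, 5, 3, 1]


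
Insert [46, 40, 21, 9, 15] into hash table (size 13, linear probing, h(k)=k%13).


Insertions: 46->slot 7; 40->slot 1; 21->slot 8; 9->slot 9; 15->slot 2
Table: [None, 40, 15, None, None, None, None, 46, 21, 9, None, None, None]


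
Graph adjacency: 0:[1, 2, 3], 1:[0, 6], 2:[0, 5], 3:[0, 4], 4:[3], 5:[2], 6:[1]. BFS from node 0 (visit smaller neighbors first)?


BFS queue: start with [0]
Visit order: [0, 1, 2, 3, 6, 5, 4]


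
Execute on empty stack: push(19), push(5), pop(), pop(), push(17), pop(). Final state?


push(19) -> [19]
push(5) -> [19, 5]
pop() returns 5 -> [19]
pop() returns 19 -> []
push(17) -> [17]
pop() returns 17 -> []
Final stack (bottom to top): []


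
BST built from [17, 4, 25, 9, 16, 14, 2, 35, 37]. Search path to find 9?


BST root = 17
Search for 9: compare at each node
Path: [17, 4, 9]


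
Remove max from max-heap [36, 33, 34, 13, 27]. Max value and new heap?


Max = 36
Replace root with last, heapify down
Resulting heap: [34, 33, 27, 13]


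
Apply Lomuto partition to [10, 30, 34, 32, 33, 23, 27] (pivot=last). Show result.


Elements <= 27 go left of pivot.
Result: [10, 23, 27, 32, 33, 30, 34], pivot at index 2


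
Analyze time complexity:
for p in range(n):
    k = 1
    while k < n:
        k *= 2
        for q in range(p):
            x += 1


Per nesting level: O(n) * O(log n) * O(n) [triangular over p] = O(n^2 log n)
Complexity: O(n^2 log n)


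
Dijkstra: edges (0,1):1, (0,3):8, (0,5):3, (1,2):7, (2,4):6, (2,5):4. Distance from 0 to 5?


Dijkstra from 0:
Distances: {0: 0, 1: 1, 2: 7, 3: 8, 4: 13, 5: 3}
Shortest distance to 5 = 3, path = [0, 5]


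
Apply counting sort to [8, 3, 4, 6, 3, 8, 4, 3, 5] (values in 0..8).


Count array: [0, 0, 0, 3, 2, 1, 1, 0, 2]
Reconstruct: [3, 3, 3, 4, 4, 5, 6, 8, 8]


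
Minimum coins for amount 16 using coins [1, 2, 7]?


dp[0]=0; dp[i]=1+min(dp[i-c] for c in coins)
...dp[11]=3, dp[12]=4, dp[13]=4, dp[14]=2, dp[15]=3, dp[16]=3
Minimum coins for 16 = 3


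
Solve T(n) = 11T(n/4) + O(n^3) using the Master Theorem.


a=11, b=4, c=3. log_4(11)=1.730 < c=3. Case 3: O(n^c) = O(n^3)
Complexity: O(n^3)


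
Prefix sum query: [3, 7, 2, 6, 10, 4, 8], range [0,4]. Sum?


Prefix sums: [0, 3, 10, 12, 18, 28, 32, 40]
Sum[0..4] = prefix[5] - prefix[0] = 28 - 0 = 28


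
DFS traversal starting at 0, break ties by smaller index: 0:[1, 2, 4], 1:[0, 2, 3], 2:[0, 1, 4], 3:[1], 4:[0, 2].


DFS stack-based: start with [0]
Visit order: [0, 1, 2, 4, 3]


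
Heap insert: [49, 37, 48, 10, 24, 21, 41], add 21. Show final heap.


Append 21: [49, 37, 48, 10, 24, 21, 41, 21]
Bubble up: swap idx 7(21) with idx 3(10)
Result: [49, 37, 48, 21, 24, 21, 41, 10]


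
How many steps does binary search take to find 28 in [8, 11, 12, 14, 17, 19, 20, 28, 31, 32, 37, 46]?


Search for 28:
[0,11] mid=5 arr[5]=19
[6,11] mid=8 arr[8]=31
[6,7] mid=6 arr[6]=20
[7,7] mid=7 arr[7]=28
Total: 4 comparisons


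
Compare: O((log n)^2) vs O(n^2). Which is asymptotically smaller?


polylogarithmic grows slower than quadratic
O((log n)^2) is asymptotically smaller; O(n^2) grows faster


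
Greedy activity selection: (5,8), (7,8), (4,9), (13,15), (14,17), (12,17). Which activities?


Greedy: pick earliest-ending, then skip overlaps.
Selected (2 activities): [(5, 8), (13, 15)]


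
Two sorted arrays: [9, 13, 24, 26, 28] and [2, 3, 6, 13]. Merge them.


Compare heads, take smaller each step.
Merged: [2, 3, 6, 9, 13, 13, 24, 26, 28]


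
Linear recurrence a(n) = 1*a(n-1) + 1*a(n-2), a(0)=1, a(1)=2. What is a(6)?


Build bottom-up:
...a(4)=8, a(5)=13, a(6)=1*13+1*8=21


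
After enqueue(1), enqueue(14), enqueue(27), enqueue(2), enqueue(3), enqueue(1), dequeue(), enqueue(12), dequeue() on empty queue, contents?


enqueue(1) -> [1]
enqueue(14) -> [1, 14]
enqueue(27) -> [1, 14, 27]
enqueue(2) -> [1, 14, 27, 2]
enqueue(3) -> [1, 14, 27, 2, 3]
enqueue(1) -> [1, 14, 27, 2, 3, 1]
dequeue() returns 1 -> [14, 27, 2, 3, 1]
enqueue(12) -> [14, 27, 2, 3, 1, 12]
dequeue() returns 14 -> [27, 2, 3, 1, 12]
Final queue (front to back): [27, 2, 3, 1, 12]


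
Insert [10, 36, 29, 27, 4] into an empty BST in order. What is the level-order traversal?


Root = 10; build tree by BST insertion.
Level-Order traversal: [10, 4, 36, 29, 27]


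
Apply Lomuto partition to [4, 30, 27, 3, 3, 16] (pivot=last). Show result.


Elements <= 16 go left of pivot.
Result: [4, 3, 3, 16, 27, 30], pivot at index 3


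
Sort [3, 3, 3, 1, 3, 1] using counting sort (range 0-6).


Count array: [0, 2, 0, 4, 0, 0, 0]
Reconstruct: [1, 1, 3, 3, 3, 3]


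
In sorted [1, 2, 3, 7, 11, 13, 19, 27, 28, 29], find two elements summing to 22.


Two pointers: lo=0, hi=9
Found pair: (3, 19) summing to 22


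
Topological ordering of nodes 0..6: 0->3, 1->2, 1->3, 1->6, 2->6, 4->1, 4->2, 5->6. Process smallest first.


Kahn's algorithm, process smallest node first
Order: [0, 4, 1, 2, 3, 5, 6]


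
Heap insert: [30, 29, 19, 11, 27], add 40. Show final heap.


Append 40: [30, 29, 19, 11, 27, 40]
Bubble up: swap idx 5(40) with idx 2(19); swap idx 2(40) with idx 0(30)
Result: [40, 29, 30, 11, 27, 19]


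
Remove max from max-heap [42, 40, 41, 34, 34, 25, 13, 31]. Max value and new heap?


Max = 42
Replace root with last, heapify down
Resulting heap: [41, 40, 31, 34, 34, 25, 13]


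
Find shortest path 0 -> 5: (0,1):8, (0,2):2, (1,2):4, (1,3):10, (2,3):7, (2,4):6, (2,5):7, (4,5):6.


Dijkstra from 0:
Distances: {0: 0, 1: 6, 2: 2, 3: 9, 4: 8, 5: 9}
Shortest distance to 5 = 9, path = [0, 2, 5]


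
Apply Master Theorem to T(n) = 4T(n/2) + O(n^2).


a=4, b=2, c=2. log_2(4)=2 = c=2. Case 2: O(n^c log n) = O(n^2 log n)
Complexity: O(n^2 log n)


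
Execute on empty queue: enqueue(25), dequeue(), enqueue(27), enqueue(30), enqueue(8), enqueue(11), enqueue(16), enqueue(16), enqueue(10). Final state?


enqueue(25) -> [25]
dequeue() returns 25 -> []
enqueue(27) -> [27]
enqueue(30) -> [27, 30]
enqueue(8) -> [27, 30, 8]
enqueue(11) -> [27, 30, 8, 11]
enqueue(16) -> [27, 30, 8, 11, 16]
enqueue(16) -> [27, 30, 8, 11, 16, 16]
enqueue(10) -> [27, 30, 8, 11, 16, 16, 10]
Final queue (front to back): [27, 30, 8, 11, 16, 16, 10]


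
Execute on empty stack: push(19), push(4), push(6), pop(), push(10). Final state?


push(19) -> [19]
push(4) -> [19, 4]
push(6) -> [19, 4, 6]
pop() returns 6 -> [19, 4]
push(10) -> [19, 4, 10]
Final stack (bottom to top): [19, 4, 10]


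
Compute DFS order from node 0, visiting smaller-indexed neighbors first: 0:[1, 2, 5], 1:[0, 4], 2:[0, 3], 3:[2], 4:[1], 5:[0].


DFS stack-based: start with [0]
Visit order: [0, 1, 4, 2, 3, 5]


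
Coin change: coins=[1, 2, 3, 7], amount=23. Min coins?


dp[0]=0; dp[i]=1+min(dp[i-c] for c in coins)
...dp[18]=4, dp[19]=4, dp[20]=4, dp[21]=3, dp[22]=4, dp[23]=4
Minimum coins for 23 = 4


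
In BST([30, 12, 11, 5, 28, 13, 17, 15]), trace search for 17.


BST root = 30
Search for 17: compare at each node
Path: [30, 12, 28, 13, 17]


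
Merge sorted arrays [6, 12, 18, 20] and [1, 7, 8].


Compare heads, take smaller each step.
Merged: [1, 6, 7, 8, 12, 18, 20]


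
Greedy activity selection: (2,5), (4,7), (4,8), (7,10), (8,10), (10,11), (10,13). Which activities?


Greedy: pick earliest-ending, then skip overlaps.
Selected (3 activities): [(2, 5), (7, 10), (10, 11)]


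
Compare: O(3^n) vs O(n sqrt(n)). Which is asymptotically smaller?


n^1.5 grows slower than exponential (base 3)
O(n sqrt(n)) is asymptotically smaller; O(3^n) grows faster


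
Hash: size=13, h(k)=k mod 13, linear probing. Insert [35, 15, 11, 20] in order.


Insertions: 35->slot 9; 15->slot 2; 11->slot 11; 20->slot 7
Table: [None, None, 15, None, None, None, None, 20, None, 35, None, 11, None]


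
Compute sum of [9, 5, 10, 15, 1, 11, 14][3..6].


Prefix sums: [0, 9, 14, 24, 39, 40, 51, 65]
Sum[3..6] = prefix[7] - prefix[3] = 65 - 24 = 41


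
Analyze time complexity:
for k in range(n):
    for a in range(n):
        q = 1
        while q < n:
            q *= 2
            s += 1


Per nesting level: O(n) * O(n) * O(log n) = O(n^2 log n)
Complexity: O(n^2 log n)


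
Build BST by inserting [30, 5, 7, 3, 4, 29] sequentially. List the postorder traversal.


Root = 30; build tree by BST insertion.
Postorder traversal: [4, 3, 29, 7, 5, 30]


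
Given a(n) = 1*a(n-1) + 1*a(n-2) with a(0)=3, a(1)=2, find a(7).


Build bottom-up:
...a(5)=19, a(6)=31, a(7)=1*31+1*19=50


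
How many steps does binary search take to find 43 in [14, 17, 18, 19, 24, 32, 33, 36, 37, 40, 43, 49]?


Search for 43:
[0,11] mid=5 arr[5]=32
[6,11] mid=8 arr[8]=37
[9,11] mid=10 arr[10]=43
Total: 3 comparisons


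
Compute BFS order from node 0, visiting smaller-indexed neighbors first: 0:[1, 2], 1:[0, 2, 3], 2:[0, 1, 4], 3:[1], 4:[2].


BFS queue: start with [0]
Visit order: [0, 1, 2, 3, 4]


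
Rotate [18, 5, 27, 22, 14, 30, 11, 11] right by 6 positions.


Right rotate by 6: [27, 22, 14, 30, 11, 11, 18, 5]


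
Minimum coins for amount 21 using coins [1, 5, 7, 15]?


dp[0]=0; dp[i]=1+min(dp[i-c] for c in coins)
...dp[16]=2, dp[17]=3, dp[18]=4, dp[19]=3, dp[20]=2, dp[21]=3
Minimum coins for 21 = 3


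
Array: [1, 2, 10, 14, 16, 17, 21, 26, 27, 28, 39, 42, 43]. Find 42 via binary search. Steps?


Search for 42:
[0,12] mid=6 arr[6]=21
[7,12] mid=9 arr[9]=28
[10,12] mid=11 arr[11]=42
Total: 3 comparisons


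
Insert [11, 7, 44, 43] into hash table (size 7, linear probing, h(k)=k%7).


Insertions: 11->slot 4; 7->slot 0; 44->slot 2; 43->slot 1
Table: [7, 43, 44, None, 11, None, None]


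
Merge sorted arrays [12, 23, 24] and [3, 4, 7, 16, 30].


Compare heads, take smaller each step.
Merged: [3, 4, 7, 12, 16, 23, 24, 30]


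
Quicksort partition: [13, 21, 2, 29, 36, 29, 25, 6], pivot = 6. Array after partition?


Elements <= 6 go left of pivot.
Result: [2, 6, 13, 29, 36, 29, 25, 21], pivot at index 1


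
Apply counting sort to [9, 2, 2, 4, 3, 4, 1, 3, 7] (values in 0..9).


Count array: [0, 1, 2, 2, 2, 0, 0, 1, 0, 1]
Reconstruct: [1, 2, 2, 3, 3, 4, 4, 7, 9]


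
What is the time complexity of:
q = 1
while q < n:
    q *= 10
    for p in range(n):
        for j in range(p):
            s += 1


Per nesting level: O(log n) * O(n) * O(n) [triangular over p] = O(n^2 log n)
Complexity: O(n^2 log n)


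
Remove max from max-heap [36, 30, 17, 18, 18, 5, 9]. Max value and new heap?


Max = 36
Replace root with last, heapify down
Resulting heap: [30, 18, 17, 9, 18, 5]


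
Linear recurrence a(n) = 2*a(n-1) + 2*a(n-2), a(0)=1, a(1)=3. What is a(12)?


Build bottom-up:
...a(10)=24960, a(11)=68192, a(12)=2*68192+2*24960=186304


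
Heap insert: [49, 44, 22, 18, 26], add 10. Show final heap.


Append 10: [49, 44, 22, 18, 26, 10]
Bubble up: no swaps needed
Result: [49, 44, 22, 18, 26, 10]


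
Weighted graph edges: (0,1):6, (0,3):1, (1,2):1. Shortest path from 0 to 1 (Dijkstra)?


Dijkstra from 0:
Distances: {0: 0, 1: 6, 2: 7, 3: 1}
Shortest distance to 1 = 6, path = [0, 1]


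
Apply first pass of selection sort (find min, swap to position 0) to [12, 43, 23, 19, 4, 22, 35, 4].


After one pass: [4, 43, 23, 19, 12, 22, 35, 4]


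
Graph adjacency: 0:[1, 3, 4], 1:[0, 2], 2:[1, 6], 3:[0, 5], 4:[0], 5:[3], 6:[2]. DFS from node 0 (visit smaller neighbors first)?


DFS stack-based: start with [0]
Visit order: [0, 1, 2, 6, 3, 5, 4]


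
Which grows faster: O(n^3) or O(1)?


constant grows slower than cubic
O(1) is asymptotically smaller; O(n^3) grows faster


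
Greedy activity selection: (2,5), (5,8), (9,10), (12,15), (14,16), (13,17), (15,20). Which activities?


Greedy: pick earliest-ending, then skip overlaps.
Selected (5 activities): [(2, 5), (5, 8), (9, 10), (12, 15), (15, 20)]


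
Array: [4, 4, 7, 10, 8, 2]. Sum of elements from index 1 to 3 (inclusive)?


Prefix sums: [0, 4, 8, 15, 25, 33, 35]
Sum[1..3] = prefix[4] - prefix[1] = 25 - 4 = 21


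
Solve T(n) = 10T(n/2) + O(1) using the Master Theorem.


a=10, b=2, c=0. log_2(10)=3.322 > c=0. Case 1: O(n^log_b(a)) = O(n^3.322)
Complexity: O(n^3.322)


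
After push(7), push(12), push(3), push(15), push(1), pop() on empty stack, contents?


push(7) -> [7]
push(12) -> [7, 12]
push(3) -> [7, 12, 3]
push(15) -> [7, 12, 3, 15]
push(1) -> [7, 12, 3, 15, 1]
pop() returns 1 -> [7, 12, 3, 15]
Final stack (bottom to top): [7, 12, 3, 15]


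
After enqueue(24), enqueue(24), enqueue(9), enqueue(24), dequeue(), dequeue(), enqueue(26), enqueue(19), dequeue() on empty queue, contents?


enqueue(24) -> [24]
enqueue(24) -> [24, 24]
enqueue(9) -> [24, 24, 9]
enqueue(24) -> [24, 24, 9, 24]
dequeue() returns 24 -> [24, 9, 24]
dequeue() returns 24 -> [9, 24]
enqueue(26) -> [9, 24, 26]
enqueue(19) -> [9, 24, 26, 19]
dequeue() returns 9 -> [24, 26, 19]
Final queue (front to back): [24, 26, 19]


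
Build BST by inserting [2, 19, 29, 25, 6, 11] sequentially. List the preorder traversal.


Root = 2; build tree by BST insertion.
Preorder traversal: [2, 19, 6, 11, 29, 25]


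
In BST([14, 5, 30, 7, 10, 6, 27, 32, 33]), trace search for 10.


BST root = 14
Search for 10: compare at each node
Path: [14, 5, 7, 10]


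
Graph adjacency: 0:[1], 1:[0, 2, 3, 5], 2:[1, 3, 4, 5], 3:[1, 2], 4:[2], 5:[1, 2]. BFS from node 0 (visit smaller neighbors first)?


BFS queue: start with [0]
Visit order: [0, 1, 2, 3, 5, 4]


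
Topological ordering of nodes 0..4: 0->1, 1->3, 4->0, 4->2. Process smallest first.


Kahn's algorithm, process smallest node first
Order: [4, 0, 1, 2, 3]


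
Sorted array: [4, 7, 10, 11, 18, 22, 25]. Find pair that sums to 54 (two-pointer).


Two pointers: lo=0, hi=6
No pair sums to 54


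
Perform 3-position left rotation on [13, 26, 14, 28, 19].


Left rotate by 3: [28, 19, 13, 26, 14]


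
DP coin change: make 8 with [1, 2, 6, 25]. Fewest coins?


dp[0]=0; dp[i]=1+min(dp[i-c] for c in coins)
...dp[3]=2, dp[4]=2, dp[5]=3, dp[6]=1, dp[7]=2, dp[8]=2
Minimum coins for 8 = 2


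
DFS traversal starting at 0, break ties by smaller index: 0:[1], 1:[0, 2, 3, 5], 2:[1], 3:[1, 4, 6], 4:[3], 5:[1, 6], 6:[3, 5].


DFS stack-based: start with [0]
Visit order: [0, 1, 2, 3, 4, 6, 5]


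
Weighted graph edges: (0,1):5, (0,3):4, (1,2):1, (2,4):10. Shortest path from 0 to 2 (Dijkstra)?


Dijkstra from 0:
Distances: {0: 0, 1: 5, 2: 6, 3: 4, 4: 16}
Shortest distance to 2 = 6, path = [0, 1, 2]


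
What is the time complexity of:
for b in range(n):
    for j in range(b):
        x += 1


Per nesting level: O(n) * O(n) [triangular over b] = O(n^2)
Complexity: O(n^2)


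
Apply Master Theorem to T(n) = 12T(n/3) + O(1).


a=12, b=3, c=0. log_3(12)=2.262 > c=0. Case 1: O(n^log_b(a)) = O(n^2.262)
Complexity: O(n^2.262)


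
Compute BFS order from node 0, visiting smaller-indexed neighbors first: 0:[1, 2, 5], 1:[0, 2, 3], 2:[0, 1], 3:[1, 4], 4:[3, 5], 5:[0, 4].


BFS queue: start with [0]
Visit order: [0, 1, 2, 5, 3, 4]


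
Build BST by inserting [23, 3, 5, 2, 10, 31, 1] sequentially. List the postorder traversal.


Root = 23; build tree by BST insertion.
Postorder traversal: [1, 2, 10, 5, 3, 31, 23]


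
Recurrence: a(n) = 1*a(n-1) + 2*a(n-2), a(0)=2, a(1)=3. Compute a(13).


Build bottom-up:
...a(11)=3413, a(12)=6827, a(13)=1*6827+2*3413=13653


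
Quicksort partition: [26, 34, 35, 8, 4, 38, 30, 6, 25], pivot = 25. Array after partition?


Elements <= 25 go left of pivot.
Result: [8, 4, 6, 25, 34, 38, 30, 35, 26], pivot at index 3


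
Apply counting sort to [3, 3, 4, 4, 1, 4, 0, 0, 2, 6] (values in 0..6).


Count array: [2, 1, 1, 2, 3, 0, 1]
Reconstruct: [0, 0, 1, 2, 3, 3, 4, 4, 4, 6]


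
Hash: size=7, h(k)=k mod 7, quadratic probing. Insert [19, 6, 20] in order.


Insertions: 19->slot 5; 6->slot 6; 20->slot 0
Table: [20, None, None, None, None, 19, 6]


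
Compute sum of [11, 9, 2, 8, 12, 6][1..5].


Prefix sums: [0, 11, 20, 22, 30, 42, 48]
Sum[1..5] = prefix[6] - prefix[1] = 48 - 11 = 37
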